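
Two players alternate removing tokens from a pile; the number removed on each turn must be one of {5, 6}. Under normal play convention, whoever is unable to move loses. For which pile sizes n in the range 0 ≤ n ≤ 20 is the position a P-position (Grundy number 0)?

0, 1, 2, 3, 4, 11, 12, 13, 14, 15

n :  0  1  2  3  4  5  6  7  8  9 10 11 12 13 14 15 16 17 18 19 20
G :  0  0  0  0  0  1  1  1  1  1  2  0  0  0  0  0  1  1  1  1  1
P-positions are exactly the n with G(n) = 0.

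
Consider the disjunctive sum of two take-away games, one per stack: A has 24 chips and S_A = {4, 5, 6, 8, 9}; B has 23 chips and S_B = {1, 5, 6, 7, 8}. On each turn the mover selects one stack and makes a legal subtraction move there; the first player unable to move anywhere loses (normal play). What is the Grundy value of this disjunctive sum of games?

Stack A, S = {4, 5, 6, 8, 9}:
n :  0  1  2  3  4  5  6  7  8  9 10 11 12 13 14 15 16 17 18 19 20 21 22 23 24
G :  0  0  0  0  1  1  1  1  2  2  2  2  3  0  0  0  0  1  1  1  1  2  2  2  2
G_A(24) = 2.
Stack B, S = {1, 5, 6, 7, 8}:
n :  0  1  2  3  4  5  6  7  8  9 10 11 12 13 14 15 16 17 18 19 20 21 22 23
G :  0  1  0  1  0  1  2  3  2  3  2  3  4  0  1  0  1  0  1  2  3  2  3  2
G_B(23) = 2.
Combined Grundy value = 2 ⊕ 2 = 0.

0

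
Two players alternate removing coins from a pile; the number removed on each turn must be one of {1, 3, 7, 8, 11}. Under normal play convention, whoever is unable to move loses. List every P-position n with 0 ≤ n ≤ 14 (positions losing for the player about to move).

n :  0  1  2  3  4  5  6  7  8  9 10 11 12 13 14
G :  0  1  0  1  0  1  0  1  2  3  2  3  2  3  2
P-positions are exactly the n with G(n) = 0.

0, 2, 4, 6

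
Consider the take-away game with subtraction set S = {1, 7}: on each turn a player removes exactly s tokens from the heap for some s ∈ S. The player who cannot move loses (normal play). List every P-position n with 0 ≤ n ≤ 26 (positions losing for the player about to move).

0, 2, 4, 6, 8, 10, 12, 14, 16, 18, 20, 22, 24, 26

n :  0  1  2  3  4  5  6  7  8  9 10 11 12 13 14 15 16 17 18 19 20 21 22 23 24 25 26
G :  0  1  0  1  0  1  0  1  0  1  0  1  0  1  0  1  0  1  0  1  0  1  0  1  0  1  0
P-positions are exactly the n with G(n) = 0.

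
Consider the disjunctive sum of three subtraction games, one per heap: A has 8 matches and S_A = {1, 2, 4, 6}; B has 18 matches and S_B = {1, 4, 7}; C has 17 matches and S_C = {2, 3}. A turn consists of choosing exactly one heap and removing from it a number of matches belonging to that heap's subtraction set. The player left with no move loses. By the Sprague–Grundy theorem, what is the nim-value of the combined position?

Heap A, S = {1, 2, 4, 6}:
n : 0 1 2 3 4 5 6 7 8
G : 0 1 2 0 1 2 3 4 0
G_A(8) = 0.
Heap B, S = {1, 4, 7}:
G(0) = 0
G(1) = mex{0} = 1
G(2) = mex{1} = 0
G(3) = mex{0} = 1
G(4) = mex{1,0} = 2
G(5) = mex{2,1} = 0
G(6) = mex{0,0} = 1
G(7) = mex{1,1,0} = 2
G(8) = mex{2,2,1} = 0
G(9) = mex{0,0,0} = 1
G(10) = mex{1,1,1} = 0
G(11) = mex{0,2,2} = 1
G(12) = mex{1,0,0} = 2
G(13) = mex{2,1,1} = 0
G(14) = mex{0,0,2} = 1
G(15) = mex{1,1,0} = 2
G(16) = mex{2,2,1} = 0
G(17) = mex{0,0,0} = 1
G(18) = mex{1,1,1} = 0
G_B(18) = 0.
Heap C, S = {2, 3}:
n :  0  1  2  3  4  5  6  7  8  9 10 11 12 13 14 15 16 17
G :  0  0  1  1  2  0  0  1  1  2  0  0  1  1  2  0  0  1
G_C(17) = 1.
Combined Grundy value = 0 ⊕ 0 ⊕ 1 = 1.

1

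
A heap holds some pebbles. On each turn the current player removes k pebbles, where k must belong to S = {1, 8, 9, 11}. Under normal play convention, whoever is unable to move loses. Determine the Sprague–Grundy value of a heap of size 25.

n :  0  1  2  3  4  5  6  7  8  9 10 11 12 13 14 15 16 17 18 19 20 21 22 23 24 25
G :  0  1  0  1  0  1  0  1  2  3  2  3  2  3  2  3  0  1  0  1  0  1  0  1  2  3

3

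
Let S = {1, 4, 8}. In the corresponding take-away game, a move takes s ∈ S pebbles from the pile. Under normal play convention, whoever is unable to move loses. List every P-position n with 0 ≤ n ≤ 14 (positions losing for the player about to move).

G(0) = 0
G(1) = mex{0} = 1
G(2) = mex{1} = 0
G(3) = mex{0} = 1
G(4) = mex{1,0} = 2
G(5) = mex{2,1} = 0
G(6) = mex{0,0} = 1
G(7) = mex{1,1} = 0
G(8) = mex{0,2,0} = 1
G(9) = mex{1,0,1} = 2
G(10) = mex{2,1,0} = 3
G(11) = mex{3,0,1} = 2
G(12) = mex{2,1,2} = 0
G(13) = mex{0,2,0} = 1
G(14) = mex{1,3,1} = 0
P-positions are exactly the n with G(n) = 0.

0, 2, 5, 7, 12, 14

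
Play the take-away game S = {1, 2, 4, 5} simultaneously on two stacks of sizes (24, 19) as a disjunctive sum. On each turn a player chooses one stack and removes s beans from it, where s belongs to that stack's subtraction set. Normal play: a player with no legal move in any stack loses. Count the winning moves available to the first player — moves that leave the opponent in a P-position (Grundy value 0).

All stacks use S = {1, 2, 4, 5}:
G(0) = 0
G(1) = mex{0} = 1
G(2) = mex{1,0} = 2
G(3) = mex{2,1} = 0
G(4) = mex{0,2,0} = 1
G(5) = mex{1,0,1,0} = 2
G(6) = mex{2,1,2,1} = 0
G(7) = mex{0,2,0,2} = 1
G(8) = mex{1,0,1,0} = 2
G(9) = mex{2,1,2,1} = 0
G(10) = mex{0,2,0,2} = 1
G(11) = mex{1,0,1,0} = 2
G(12) = mex{2,1,2,1} = 0
G(13) = mex{0,2,0,2} = 1
G(14) = mex{1,0,1,0} = 2
G(15) = mex{2,1,2,1} = 0
G(16) = mex{0,2,0,2} = 1
G(17) = mex{1,0,1,0} = 2
G(18) = mex{2,1,2,1} = 0
G(19) = mex{0,2,0,2} = 1
G(20) = mex{1,0,1,0} = 2
G(21) = mex{2,1,2,1} = 0
G(22) = mex{0,2,0,2} = 1
G(23) = mex{1,0,1,0} = 2
G(24) = mex{2,1,2,1} = 0
Stack A: G(24) = 0.
Stack B: G(19) = 1.
Combined Grundy value = 0 ⊕ 1 = 1.
A winning move leaves total XOR = 0, i.e. changes one component's Grundy value g to g ⊕ X where X is the current total.
Stack A: need g' = 0⊕1 = 1. Options: 24−1→G=2, 24−2→G=1, 24−4→G=2, 24−5→G=1. Hits: 2.
Stack B: need g' = 1⊕1 = 0. Options: 19−1→G=0, 19−2→G=2, 19−4→G=0, 19−5→G=2. Hits: 2.

4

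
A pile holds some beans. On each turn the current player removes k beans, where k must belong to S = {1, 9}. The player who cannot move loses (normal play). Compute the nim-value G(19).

1

G(0) = 0
G(1) = mex{0} = 1
G(2) = mex{1} = 0
G(3) = mex{0} = 1
G(4) = mex{1} = 0
G(5) = mex{0} = 1
G(6) = mex{1} = 0
G(7) = mex{0} = 1
G(8) = mex{1} = 0
G(9) = mex{0,0} = 1
G(10) = mex{1,1} = 0
G(11) = mex{0,0} = 1
G(12) = mex{1,1} = 0
G(13) = mex{0,0} = 1
G(14) = mex{1,1} = 0
G(15) = mex{0,0} = 1
G(16) = mex{1,1} = 0
G(17) = mex{0,0} = 1
G(18) = mex{1,1} = 0
G(19) = mex{0,0} = 1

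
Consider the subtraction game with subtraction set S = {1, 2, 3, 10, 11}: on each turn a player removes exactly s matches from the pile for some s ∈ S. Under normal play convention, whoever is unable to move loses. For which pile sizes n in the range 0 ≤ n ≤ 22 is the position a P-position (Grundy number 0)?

0, 4, 8, 12, 16, 20

G(0) = 0
G(1) = mex{0} = 1
G(2) = mex{1,0} = 2
G(3) = mex{2,1,0} = 3
G(4) = mex{3,2,1} = 0
G(5) = mex{0,3,2} = 1
G(6) = mex{1,0,3} = 2
G(7) = mex{2,1,0} = 3
G(8) = mex{3,2,1} = 0
G(9) = mex{0,3,2} = 1
G(10) = mex{1,0,3,0} = 2
G(11) = mex{2,1,0,1,0} = 3
G(12) = mex{3,2,1,2,1} = 0
G(13) = mex{0,3,2,3,2} = 1
G(14) = mex{1,0,3,0,3} = 2
G(15) = mex{2,1,0,1,0} = 3
G(16) = mex{3,2,1,2,1} = 0
G(17) = mex{0,3,2,3,2} = 1
G(18) = mex{1,0,3,0,3} = 2
G(19) = mex{2,1,0,1,0} = 3
G(20) = mex{3,2,1,2,1} = 0
G(21) = mex{0,3,2,3,2} = 1
G(22) = mex{1,0,3,0,3} = 2
P-positions are exactly the n with G(n) = 0.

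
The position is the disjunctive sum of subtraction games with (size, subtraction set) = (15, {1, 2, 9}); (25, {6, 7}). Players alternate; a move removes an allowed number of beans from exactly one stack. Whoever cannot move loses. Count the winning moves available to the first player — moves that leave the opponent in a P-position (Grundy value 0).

Stack A, S = {1, 2, 9}:
G(0) = 0
G(1) = mex{0} = 1
G(2) = mex{1,0} = 2
G(3) = mex{2,1} = 0
G(4) = mex{0,2} = 1
G(5) = mex{1,0} = 2
G(6) = mex{2,1} = 0
G(7) = mex{0,2} = 1
G(8) = mex{1,0} = 2
G(9) = mex{2,1,0} = 3
G(10) = mex{3,2,1} = 0
G(11) = mex{0,3,2} = 1
G(12) = mex{1,0,0} = 2
G(13) = mex{2,1,1} = 0
G(14) = mex{0,2,2} = 1
G(15) = mex{1,0,0} = 2
G_A(15) = 2.
Stack B, S = {6, 7}:
n :  0  1  2  3  4  5  6  7  8  9 10 11 12 13 14 15 16 17 18 19 20 21 22 23 24 25
G :  0  0  0  0  0  0  1  1  1  1  1  1  2  0  0  0  0  0  0  1  1  1  1  1  1  2
G_B(25) = 2.
Combined Grundy value = 2 ⊕ 2 = 0.
A winning move leaves total XOR = 0, i.e. changes one component's Grundy value g to g ⊕ X where X is the current total.
Stack A: target g' = 2⊕0 = 2, but every legal move changes the Grundy value (mex property), so 0 moves.
Stack B: target g' = 2⊕0 = 2, but every legal move changes the Grundy value (mex property), so 0 moves.

0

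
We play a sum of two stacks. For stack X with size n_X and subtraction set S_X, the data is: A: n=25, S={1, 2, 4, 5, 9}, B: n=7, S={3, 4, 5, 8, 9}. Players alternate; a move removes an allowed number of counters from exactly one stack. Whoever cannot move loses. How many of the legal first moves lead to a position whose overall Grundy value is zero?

Stack A, S = {1, 2, 4, 5, 9}:
n :  0  1  2  3  4  5  6  7  8  9 10 11 12 13 14 15 16 17 18 19 20 21 22 23 24 25
G :  0  1  2  0  1  2  0  1  2  3  4  5  3  0  1  2  0  1  2  0  1  2  3  4  5  3
G_A(25) = 3.
Stack B, S = {3, 4, 5, 8, 9}:
n : 0 1 2 3 4 5 6 7
G : 0 0 0 1 1 1 2 2
G_B(7) = 2.
Combined Grundy value = 3 ⊕ 2 = 1.
A winning move leaves total XOR = 0, i.e. changes one component's Grundy value g to g ⊕ X where X is the current total.
Stack A: need g' = 3⊕1 = 2. Options: 25−1→G=5, 25−2→G=4, 25−4→G=2, 25−5→G=1, 25−9→G=0. Hits: 1.
Stack B: need g' = 2⊕1 = 3. Options: 7−3→G=1, 7−4→G=1, 7−5→G=0. Hits: 0.

1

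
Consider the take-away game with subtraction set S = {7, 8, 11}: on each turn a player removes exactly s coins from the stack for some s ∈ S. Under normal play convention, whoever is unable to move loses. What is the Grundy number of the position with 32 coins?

G(0) = 0
G(1) = mex{} = 0
G(2) = mex{} = 0
G(3) = mex{} = 0
G(4) = mex{} = 0
G(5) = mex{} = 0
G(6) = mex{} = 0
G(7) = mex{0} = 1
G(8) = mex{0,0} = 1
G(9) = mex{0,0} = 1
G(10) = mex{0,0} = 1
G(11) = mex{0,0,0} = 1
G(12) = mex{0,0,0} = 1
G(13) = mex{0,0,0} = 1
G(14) = mex{1,0,0} = 2
G(15) = mex{1,1,0} = 2
G(16) = mex{1,1,0} = 2
G(17) = mex{1,1,0} = 2
G(18) = mex{1,1,1} = 0
G(19) = mex{1,1,1} = 0
G(20) = mex{1,1,1} = 0
G(21) = mex{2,1,1} = 0
G(22) = mex{2,2,1} = 0
G(23) = mex{2,2,1} = 0
G(24) = mex{2,2,1} = 0
G(25) = mex{0,2,2} = 1
G(26) = mex{0,0,2} = 1
G(27) = mex{0,0,2} = 1
G(28) = mex{0,0,2} = 1
G(29) = mex{0,0,0} = 1
G(30) = mex{0,0,0} = 1
G(31) = mex{0,0,0} = 1
G(32) = mex{1,0,0} = 2

2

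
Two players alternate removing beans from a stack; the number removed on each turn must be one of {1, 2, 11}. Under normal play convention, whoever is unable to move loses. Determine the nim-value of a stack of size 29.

n :  0  1  2  3  4  5  6  7  8  9 10 11 12 13 14 15 16 17 18 19 20 21 22 23 24 25 26 27 28 29
G :  0  1  2  0  1  2  0  1  2  0  1  2  0  1  2  0  1  2  0  1  2  0  1  2  0  1  2  0  1  2

2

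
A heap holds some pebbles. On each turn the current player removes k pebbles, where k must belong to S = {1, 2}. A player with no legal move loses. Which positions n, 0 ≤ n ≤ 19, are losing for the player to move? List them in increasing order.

G(0) = 0
G(1) = mex{0} = 1
G(2) = mex{1,0} = 2
G(3) = mex{2,1} = 0
G(4) = mex{0,2} = 1
G(5) = mex{1,0} = 2
G(6) = mex{2,1} = 0
G(7) = mex{0,2} = 1
G(8) = mex{1,0} = 2
G(9) = mex{2,1} = 0
G(10) = mex{0,2} = 1
G(11) = mex{1,0} = 2
G(12) = mex{2,1} = 0
G(13) = mex{0,2} = 1
G(14) = mex{1,0} = 2
G(15) = mex{2,1} = 0
G(16) = mex{0,2} = 1
G(17) = mex{1,0} = 2
G(18) = mex{2,1} = 0
G(19) = mex{0,2} = 1
P-positions are exactly the n with G(n) = 0.

0, 3, 6, 9, 12, 15, 18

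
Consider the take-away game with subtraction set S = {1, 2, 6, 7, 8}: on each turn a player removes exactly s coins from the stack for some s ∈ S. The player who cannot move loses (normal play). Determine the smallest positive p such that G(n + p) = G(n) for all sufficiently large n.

n :  0  1  2  3  4  5  6  7  8  9 10 11 12 13 14 15 16 17 18 19 20 21 22 23 24 25
G :  0  1  2  0  1  2  3  4  5  3  4  5  0  1  2  0  1  2  3  4  5  3  4  5  0  1
G(n+12) = G(n) holds for n = 0,…,7 (a full window of length max(S) = 8), so the sequence is purely periodic with period 12.

12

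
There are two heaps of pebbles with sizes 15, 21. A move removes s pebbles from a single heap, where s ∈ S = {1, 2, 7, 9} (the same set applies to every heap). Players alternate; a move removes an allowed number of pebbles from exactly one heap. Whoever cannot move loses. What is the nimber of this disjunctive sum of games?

5

All heaps use S = {1, 2, 7, 9}:
G(0) = 0
G(1) = mex{0} = 1
G(2) = mex{1,0} = 2
G(3) = mex{2,1} = 0
G(4) = mex{0,2} = 1
G(5) = mex{1,0} = 2
G(6) = mex{2,1} = 0
G(7) = mex{0,2,0} = 1
G(8) = mex{1,0,1} = 2
G(9) = mex{2,1,2,0} = 3
G(10) = mex{3,2,0,1} = 4
G(11) = mex{4,3,1,2} = 0
G(12) = mex{0,4,2,0} = 1
G(13) = mex{1,0,0,1} = 2
G(14) = mex{2,1,1,2} = 0
G(15) = mex{0,2,2,0} = 1
G(16) = mex{1,0,3,1} = 2
G(17) = mex{2,1,4,2} = 0
G(18) = mex{0,2,0,3} = 1
G(19) = mex{1,0,1,4} = 2
G(20) = mex{2,1,2,0} = 3
G(21) = mex{3,2,0,1} = 4
Heap A: G(15) = 1.
Heap B: G(21) = 4.
Combined Grundy value = 1 ⊕ 4 = 5.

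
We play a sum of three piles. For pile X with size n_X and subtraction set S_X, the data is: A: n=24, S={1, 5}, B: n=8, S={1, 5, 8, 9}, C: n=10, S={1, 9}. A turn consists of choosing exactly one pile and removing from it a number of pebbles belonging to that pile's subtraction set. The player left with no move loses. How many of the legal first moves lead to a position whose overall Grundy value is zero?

Pile A, S = {1, 5}:
n :  0  1  2  3  4  5  6  7  8  9 10 11 12 13 14 15 16 17 18 19 20 21 22 23 24
G :  0  1  0  1  0  1  0  1  0  1  0  1  0  1  0  1  0  1  0  1  0  1  0  1  0
G_A(24) = 0.
Pile B, S = {1, 5, 8, 9}:
n : 0 1 2 3 4 5 6 7 8
G : 0 1 0 1 0 1 0 1 2
G_B(8) = 2.
Pile C, S = {1, 9}:
n :  0  1  2  3  4  5  6  7  8  9 10
G :  0  1  0  1  0  1  0  1  0  1  0
G_C(10) = 0.
Combined Grundy value = 0 ⊕ 2 ⊕ 0 = 2.
A winning move leaves total XOR = 0, i.e. changes one component's Grundy value g to g ⊕ X where X is the current total.
Pile A: need g' = 0⊕2 = 2. Options: 24−1→G=1, 24−5→G=1. Hits: 0.
Pile B: need g' = 2⊕2 = 0. Options: 8−1→G=1, 8−5→G=1, 8−8→G=0. Hits: 1.
Pile C: need g' = 0⊕2 = 2. Options: 10−1→G=1, 10−9→G=1. Hits: 0.

1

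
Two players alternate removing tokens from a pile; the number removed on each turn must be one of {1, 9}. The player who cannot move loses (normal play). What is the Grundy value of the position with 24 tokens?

G(0) = 0
G(1) = mex{0} = 1
G(2) = mex{1} = 0
G(3) = mex{0} = 1
G(4) = mex{1} = 0
G(5) = mex{0} = 1
G(6) = mex{1} = 0
G(7) = mex{0} = 1
G(8) = mex{1} = 0
G(9) = mex{0,0} = 1
G(10) = mex{1,1} = 0
G(11) = mex{0,0} = 1
G(12) = mex{1,1} = 0
G(13) = mex{0,0} = 1
G(14) = mex{1,1} = 0
G(15) = mex{0,0} = 1
G(16) = mex{1,1} = 0
G(17) = mex{0,0} = 1
G(18) = mex{1,1} = 0
G(19) = mex{0,0} = 1
G(20) = mex{1,1} = 0
G(21) = mex{0,0} = 1
G(22) = mex{1,1} = 0
G(23) = mex{0,0} = 1
G(24) = mex{1,1} = 0

0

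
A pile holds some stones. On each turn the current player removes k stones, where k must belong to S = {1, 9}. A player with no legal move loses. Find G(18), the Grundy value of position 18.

n :  0  1  2  3  4  5  6  7  8  9 10 11 12 13 14 15 16 17 18
G :  0  1  0  1  0  1  0  1  0  1  0  1  0  1  0  1  0  1  0

0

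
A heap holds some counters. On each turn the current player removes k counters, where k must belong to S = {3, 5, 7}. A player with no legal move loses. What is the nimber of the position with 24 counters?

n :  0  1  2  3  4  5  6  7  8  9 10 11 12 13 14 15 16 17 18 19 20 21 22 23 24
G :  0  0  0  1  1  1  2  2  2  3  0  0  0  1  1  1  2  2  2  3  0  0  0  1  1

1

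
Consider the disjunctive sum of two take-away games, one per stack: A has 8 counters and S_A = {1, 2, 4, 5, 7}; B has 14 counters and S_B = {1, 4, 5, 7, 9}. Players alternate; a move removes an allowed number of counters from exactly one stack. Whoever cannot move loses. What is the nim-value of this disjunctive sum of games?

0

Stack A, S = {1, 2, 4, 5, 7}:
G(0) = 0
G(1) = mex{0} = 1
G(2) = mex{1,0} = 2
G(3) = mex{2,1} = 0
G(4) = mex{0,2,0} = 1
G(5) = mex{1,0,1,0} = 2
G(6) = mex{2,1,2,1} = 0
G(7) = mex{0,2,0,2,0} = 1
G(8) = mex{1,0,1,0,1} = 2
G_A(8) = 2.
Stack B, S = {1, 4, 5, 7, 9}:
n :  0  1  2  3  4  5  6  7  8  9 10 11 12 13 14
G :  0  1  0  1  2  3  2  3  0  1  0  1  2  3  2
G_B(14) = 2.
Combined Grundy value = 2 ⊕ 2 = 0.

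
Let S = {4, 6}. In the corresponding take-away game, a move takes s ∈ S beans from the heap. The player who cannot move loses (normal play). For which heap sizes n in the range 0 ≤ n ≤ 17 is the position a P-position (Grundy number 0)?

0, 1, 2, 3, 10, 11, 12, 13

G(0) = 0
G(1) = mex{} = 0
G(2) = mex{} = 0
G(3) = mex{} = 0
G(4) = mex{0} = 1
G(5) = mex{0} = 1
G(6) = mex{0,0} = 1
G(7) = mex{0,0} = 1
G(8) = mex{1,0} = 2
G(9) = mex{1,0} = 2
G(10) = mex{1,1} = 0
G(11) = mex{1,1} = 0
G(12) = mex{2,1} = 0
G(13) = mex{2,1} = 0
G(14) = mex{0,2} = 1
G(15) = mex{0,2} = 1
G(16) = mex{0,0} = 1
G(17) = mex{0,0} = 1
P-positions are exactly the n with G(n) = 0.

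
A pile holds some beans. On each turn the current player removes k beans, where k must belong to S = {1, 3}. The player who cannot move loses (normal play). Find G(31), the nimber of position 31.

1

n :  0  1  2  3  4  5  6  7  8  9 10 11 12 13 14 15 16 17 18 19 20 21 22 23 24 25 26 27 28 29 30 31
G :  0  1  0  1  0  1  0  1  0  1  0  1  0  1  0  1  0  1  0  1  0  1  0  1  0  1  0  1  0  1  0  1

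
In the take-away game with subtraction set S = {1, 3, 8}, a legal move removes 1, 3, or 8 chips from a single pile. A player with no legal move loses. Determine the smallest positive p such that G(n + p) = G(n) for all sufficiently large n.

G(0) = 0
G(1) = mex{0} = 1
G(2) = mex{1} = 0
G(3) = mex{0,0} = 1
G(4) = mex{1,1} = 0
G(5) = mex{0,0} = 1
G(6) = mex{1,1} = 0
G(7) = mex{0,0} = 1
G(8) = mex{1,1,0} = 2
G(9) = mex{2,0,1} = 3
G(10) = mex{3,1,0} = 2
G(11) = mex{2,2,1} = 0
G(12) = mex{0,3,0} = 1
G(13) = mex{1,2,1} = 0
G(14) = mex{0,0,0} = 1
G(15) = mex{1,1,1} = 0
G(16) = mex{0,0,2} = 1
G(17) = mex{1,1,3} = 0
G(18) = mex{0,0,2} = 1
G(19) = mex{1,1,0} = 2
G(20) = mex{2,0,1} = 3
G(21) = mex{3,1,0} = 2
G(22) = mex{2,2,1} = 0
G(23) = mex{0,3,0} = 1
G(n+11) = G(n) holds for n = 0,…,7 (a full window of length max(S) = 8), so the sequence is purely periodic with period 11.

11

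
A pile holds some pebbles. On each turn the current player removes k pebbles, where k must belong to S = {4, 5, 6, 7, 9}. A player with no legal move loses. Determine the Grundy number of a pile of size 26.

0

n :  0  1  2  3  4  5  6  7  8  9 10 11 12 13 14 15 16 17 18 19 20 21 22 23 24 25 26
G :  0  0  0  0  1  1  1  1  2  2  2  2  3  0  0  0  0  1  1  1  1  2  2  2  2  3  0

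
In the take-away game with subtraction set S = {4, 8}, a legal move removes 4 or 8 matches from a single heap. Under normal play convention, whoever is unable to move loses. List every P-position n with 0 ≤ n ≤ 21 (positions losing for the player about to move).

0, 1, 2, 3, 12, 13, 14, 15

n :  0  1  2  3  4  5  6  7  8  9 10 11 12 13 14 15 16 17 18 19 20 21
G :  0  0  0  0  1  1  1  1  2  2  2  2  0  0  0  0  1  1  1  1  2  2
P-positions are exactly the n with G(n) = 0.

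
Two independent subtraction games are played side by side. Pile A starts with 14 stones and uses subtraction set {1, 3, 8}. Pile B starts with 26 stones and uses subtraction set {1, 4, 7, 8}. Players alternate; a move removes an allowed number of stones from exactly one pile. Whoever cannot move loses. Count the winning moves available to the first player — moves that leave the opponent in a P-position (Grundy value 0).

Pile A, S = {1, 3, 8}:
G(0) = 0
G(1) = mex{0} = 1
G(2) = mex{1} = 0
G(3) = mex{0,0} = 1
G(4) = mex{1,1} = 0
G(5) = mex{0,0} = 1
G(6) = mex{1,1} = 0
G(7) = mex{0,0} = 1
G(8) = mex{1,1,0} = 2
G(9) = mex{2,0,1} = 3
G(10) = mex{3,1,0} = 2
G(11) = mex{2,2,1} = 0
G(12) = mex{0,3,0} = 1
G(13) = mex{1,2,1} = 0
G(14) = mex{0,0,0} = 1
G_A(14) = 1.
Pile B, S = {1, 4, 7, 8}:
n :  0  1  2  3  4  5  6  7  8  9 10 11 12 13 14 15 16 17 18 19 20 21 22 23 24 25 26
G :  0  1  0  1  2  0  1  2  3  2  3  0  1  3  0  1  0  1  2  3  2  4  3  2  3  0  1
G_B(26) = 1.
Combined Grundy value = 1 ⊕ 1 = 0.
A winning move leaves total XOR = 0, i.e. changes one component's Grundy value g to g ⊕ X where X is the current total.
Pile A: target g' = 1⊕0 = 1, but every legal move changes the Grundy value (mex property), so 0 moves.
Pile B: target g' = 1⊕0 = 1, but every legal move changes the Grundy value (mex property), so 0 moves.

0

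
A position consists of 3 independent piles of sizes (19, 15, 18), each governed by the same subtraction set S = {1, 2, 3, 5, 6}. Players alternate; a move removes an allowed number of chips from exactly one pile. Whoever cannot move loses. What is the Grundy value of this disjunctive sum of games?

All piles use S = {1, 2, 3, 5, 6}:
n :  0  1  2  3  4  5  6  7  8  9 10 11 12 13 14 15 16 17 18 19
G :  0  1  2  3  0  1  2  3  0  1  2  3  0  1  2  3  0  1  2  3
Pile A: G(19) = 3.
Pile B: G(15) = 3.
Pile C: G(18) = 2.
Combined Grundy value = 3 ⊕ 3 ⊕ 2 = 2.

2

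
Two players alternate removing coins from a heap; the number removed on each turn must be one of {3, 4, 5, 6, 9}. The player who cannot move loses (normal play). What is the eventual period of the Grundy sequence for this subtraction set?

12

G(0) = 0
G(1) = mex{} = 0
G(2) = mex{} = 0
G(3) = mex{0} = 1
G(4) = mex{0,0} = 1
G(5) = mex{0,0,0} = 1
G(6) = mex{1,0,0,0} = 2
G(7) = mex{1,1,0,0} = 2
G(8) = mex{1,1,1,0} = 2
G(9) = mex{2,1,1,1,0} = 3
G(10) = mex{2,2,1,1,0} = 3
G(11) = mex{2,2,2,1,0} = 3
G(12) = mex{3,2,2,2,1} = 0
G(13) = mex{3,3,2,2,1} = 0
G(14) = mex{3,3,3,2,1} = 0
G(15) = mex{0,3,3,3,2} = 1
G(16) = mex{0,0,3,3,2} = 1
G(17) = mex{0,0,0,3,2} = 1
G(18) = mex{1,0,0,0,3} = 2
G(19) = mex{1,1,0,0,3} = 2
G(20) = mex{1,1,1,0,3} = 2
G(21) = mex{2,1,1,1,0} = 3
G(22) = mex{2,2,1,1,0} = 3
G(23) = mex{2,2,2,1,0} = 3
G(24) = mex{3,2,2,2,1} = 0
G(25) = mex{3,3,2,2,1} = 0
G(n+12) = G(n) holds for n = 0,…,8 (a full window of length max(S) = 9), so the sequence is purely periodic with period 12.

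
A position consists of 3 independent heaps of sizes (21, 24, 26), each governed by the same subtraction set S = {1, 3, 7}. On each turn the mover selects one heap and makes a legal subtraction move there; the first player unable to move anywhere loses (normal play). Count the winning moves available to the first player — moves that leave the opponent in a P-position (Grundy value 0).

All heaps use S = {1, 3, 7}:
G(0) = 0
G(1) = mex{0} = 1
G(2) = mex{1} = 0
G(3) = mex{0,0} = 1
G(4) = mex{1,1} = 0
G(5) = mex{0,0} = 1
G(6) = mex{1,1} = 0
G(7) = mex{0,0,0} = 1
G(8) = mex{1,1,1} = 0
G(9) = mex{0,0,0} = 1
G(10) = mex{1,1,1} = 0
G(11) = mex{0,0,0} = 1
G(12) = mex{1,1,1} = 0
G(13) = mex{0,0,0} = 1
G(14) = mex{1,1,1} = 0
G(15) = mex{0,0,0} = 1
G(16) = mex{1,1,1} = 0
G(17) = mex{0,0,0} = 1
G(18) = mex{1,1,1} = 0
G(19) = mex{0,0,0} = 1
G(20) = mex{1,1,1} = 0
G(21) = mex{0,0,0} = 1
G(22) = mex{1,1,1} = 0
G(23) = mex{0,0,0} = 1
G(24) = mex{1,1,1} = 0
G(25) = mex{0,0,0} = 1
G(26) = mex{1,1,1} = 0
Heap A: G(21) = 1.
Heap B: G(24) = 0.
Heap C: G(26) = 0.
Combined Grundy value = 1 ⊕ 0 ⊕ 0 = 1.
A winning move leaves total XOR = 0, i.e. changes one component's Grundy value g to g ⊕ X where X is the current total.
Heap A: need g' = 1⊕1 = 0. Options: 21−1→G=0, 21−3→G=0, 21−7→G=0. Hits: 3.
Heap B: need g' = 0⊕1 = 1. Options: 24−1→G=1, 24−3→G=1, 24−7→G=1. Hits: 3.
Heap C: need g' = 0⊕1 = 1. Options: 26−1→G=1, 26−3→G=1, 26−7→G=1. Hits: 3.

9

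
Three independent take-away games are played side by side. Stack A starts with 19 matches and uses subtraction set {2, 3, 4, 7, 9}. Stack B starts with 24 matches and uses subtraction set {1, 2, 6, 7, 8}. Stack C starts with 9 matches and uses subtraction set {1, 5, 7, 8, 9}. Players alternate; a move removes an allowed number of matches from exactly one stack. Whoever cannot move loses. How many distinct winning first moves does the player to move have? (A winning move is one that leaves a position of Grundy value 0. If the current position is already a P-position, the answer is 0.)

2

Stack A, S = {2, 3, 4, 7, 9}:
G(0) = 0
G(1) = mex{} = 0
G(2) = mex{0} = 1
G(3) = mex{0,0} = 1
G(4) = mex{1,0,0} = 2
G(5) = mex{1,1,0} = 2
G(6) = mex{2,1,1} = 0
G(7) = mex{2,2,1,0} = 3
G(8) = mex{0,2,2,0} = 1
G(9) = mex{3,0,2,1,0} = 4
G(10) = mex{1,3,0,1,0} = 2
G(11) = mex{4,1,3,2,1} = 0
G(12) = mex{2,4,1,2,1} = 0
G(13) = mex{0,2,4,0,2} = 1
G(14) = mex{0,0,2,3,2} = 1
G(15) = mex{1,0,0,1,0} = 2
G(16) = mex{1,1,0,4,3} = 2
G(17) = mex{2,1,1,2,1} = 0
G(18) = mex{2,2,1,0,4} = 3
G(19) = mex{0,2,2,0,2} = 1
G_A(19) = 1.
Stack B, S = {1, 2, 6, 7, 8}:
G(0) = 0
G(1) = mex{0} = 1
G(2) = mex{1,0} = 2
G(3) = mex{2,1} = 0
G(4) = mex{0,2} = 1
G(5) = mex{1,0} = 2
G(6) = mex{2,1,0} = 3
G(7) = mex{3,2,1,0} = 4
G(8) = mex{4,3,2,1,0} = 5
G(9) = mex{5,4,0,2,1} = 3
G(10) = mex{3,5,1,0,2} = 4
G(11) = mex{4,3,2,1,0} = 5
G(12) = mex{5,4,3,2,1} = 0
G(13) = mex{0,5,4,3,2} = 1
G(14) = mex{1,0,5,4,3} = 2
G(15) = mex{2,1,3,5,4} = 0
G(16) = mex{0,2,4,3,5} = 1
G(17) = mex{1,0,5,4,3} = 2
G(18) = mex{2,1,0,5,4} = 3
G(19) = mex{3,2,1,0,5} = 4
G(20) = mex{4,3,2,1,0} = 5
G(21) = mex{5,4,0,2,1} = 3
G(22) = mex{3,5,1,0,2} = 4
G(23) = mex{4,3,2,1,0} = 5
G(24) = mex{5,4,3,2,1} = 0
G_B(24) = 0.
Stack C, S = {1, 5, 7, 8, 9}:
n : 0 1 2 3 4 5 6 7 8 9
G : 0 1 0 1 0 1 0 1 2 3
G_C(9) = 3.
Combined Grundy value = 1 ⊕ 0 ⊕ 3 = 2.
A winning move leaves total XOR = 0, i.e. changes one component's Grundy value g to g ⊕ X where X is the current total.
Stack A: need g' = 1⊕2 = 3. Options: 19−2→G=0, 19−3→G=2, 19−4→G=2, 19−7→G=0, 19−9→G=2. Hits: 0.
Stack B: need g' = 0⊕2 = 2. Options: 24−1→G=5, 24−2→G=4, 24−6→G=3, 24−7→G=2, 24−8→G=1. Hits: 1.
Stack C: need g' = 3⊕2 = 1. Options: 9−1→G=2, 9−5→G=0, 9−7→G=0, 9−8→G=1, 9−9→G=0. Hits: 1.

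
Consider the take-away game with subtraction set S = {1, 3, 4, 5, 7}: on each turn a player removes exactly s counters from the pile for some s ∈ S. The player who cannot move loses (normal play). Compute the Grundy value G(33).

1

n :  0  1  2  3  4  5  6  7  8  9 10 11 12 13 14 15 16 17 18 19 20 21 22 23 24 25 26 27 28 29 30 31 32 33
G :  0  1  0  1  2  3  2  3  0  1  0  1  2  3  2  3  0  1  0  1  2  3  2  3  0  1  0  1  2  3  2  3  0  1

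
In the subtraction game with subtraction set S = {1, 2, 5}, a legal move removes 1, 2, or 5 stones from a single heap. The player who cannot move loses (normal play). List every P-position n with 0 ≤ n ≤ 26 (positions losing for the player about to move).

G(0) = 0
G(1) = mex{0} = 1
G(2) = mex{1,0} = 2
G(3) = mex{2,1} = 0
G(4) = mex{0,2} = 1
G(5) = mex{1,0,0} = 2
G(6) = mex{2,1,1} = 0
G(7) = mex{0,2,2} = 1
G(8) = mex{1,0,0} = 2
G(9) = mex{2,1,1} = 0
G(10) = mex{0,2,2} = 1
G(11) = mex{1,0,0} = 2
G(12) = mex{2,1,1} = 0
G(13) = mex{0,2,2} = 1
G(14) = mex{1,0,0} = 2
G(15) = mex{2,1,1} = 0
G(16) = mex{0,2,2} = 1
G(17) = mex{1,0,0} = 2
G(18) = mex{2,1,1} = 0
G(19) = mex{0,2,2} = 1
G(20) = mex{1,0,0} = 2
G(21) = mex{2,1,1} = 0
G(22) = mex{0,2,2} = 1
G(23) = mex{1,0,0} = 2
G(24) = mex{2,1,1} = 0
G(25) = mex{0,2,2} = 1
G(26) = mex{1,0,0} = 2
P-positions are exactly the n with G(n) = 0.

0, 3, 6, 9, 12, 15, 18, 21, 24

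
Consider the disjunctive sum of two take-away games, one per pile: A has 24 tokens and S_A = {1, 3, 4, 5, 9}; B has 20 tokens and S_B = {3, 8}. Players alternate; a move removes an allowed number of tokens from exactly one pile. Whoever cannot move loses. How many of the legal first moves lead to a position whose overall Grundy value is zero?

3

Pile A, S = {1, 3, 4, 5, 9}:
G(0) = 0
G(1) = mex{0} = 1
G(2) = mex{1} = 0
G(3) = mex{0,0} = 1
G(4) = mex{1,1,0} = 2
G(5) = mex{2,0,1,0} = 3
G(6) = mex{3,1,0,1} = 2
G(7) = mex{2,2,1,0} = 3
G(8) = mex{3,3,2,1} = 0
G(9) = mex{0,2,3,2,0} = 1
G(10) = mex{1,3,2,3,1} = 0
G(11) = mex{0,0,3,2,0} = 1
G(12) = mex{1,1,0,3,1} = 2
G(13) = mex{2,0,1,0,2} = 3
G(14) = mex{3,1,0,1,3} = 2
G(15) = mex{2,2,1,0,2} = 3
G(16) = mex{3,3,2,1,3} = 0
G(17) = mex{0,2,3,2,0} = 1
G(18) = mex{1,3,2,3,1} = 0
G(19) = mex{0,0,3,2,0} = 1
G(20) = mex{1,1,0,3,1} = 2
G(21) = mex{2,0,1,0,2} = 3
G(22) = mex{3,1,0,1,3} = 2
G(23) = mex{2,2,1,0,2} = 3
G(24) = mex{3,3,2,1,3} = 0
G_A(24) = 0.
Pile B, S = {3, 8}:
G(0) = 0
G(1) = mex{} = 0
G(2) = mex{} = 0
G(3) = mex{0} = 1
G(4) = mex{0} = 1
G(5) = mex{0} = 1
G(6) = mex{1} = 0
G(7) = mex{1} = 0
G(8) = mex{1,0} = 2
G(9) = mex{0,0} = 1
G(10) = mex{0,0} = 1
G(11) = mex{2,1} = 0
G(12) = mex{1,1} = 0
G(13) = mex{1,1} = 0
G(14) = mex{0,0} = 1
G(15) = mex{0,0} = 1
G(16) = mex{0,2} = 1
G(17) = mex{1,1} = 0
G(18) = mex{1,1} = 0
G(19) = mex{1,0} = 2
G(20) = mex{0,0} = 1
G_B(20) = 1.
Combined Grundy value = 0 ⊕ 1 = 1.
A winning move leaves total XOR = 0, i.e. changes one component's Grundy value g to g ⊕ X where X is the current total.
Pile A: need g' = 0⊕1 = 1. Options: 24−1→G=3, 24−3→G=3, 24−4→G=2, 24−5→G=1, 24−9→G=3. Hits: 1.
Pile B: need g' = 1⊕1 = 0. Options: 20−3→G=0, 20−8→G=0. Hits: 2.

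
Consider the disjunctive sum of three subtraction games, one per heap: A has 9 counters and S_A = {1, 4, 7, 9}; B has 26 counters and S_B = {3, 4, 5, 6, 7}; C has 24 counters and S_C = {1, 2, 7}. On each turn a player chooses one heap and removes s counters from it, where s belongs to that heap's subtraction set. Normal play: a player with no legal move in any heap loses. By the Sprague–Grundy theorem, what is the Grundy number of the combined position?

Heap A, S = {1, 4, 7, 9}:
G(0) = 0
G(1) = mex{0} = 1
G(2) = mex{1} = 0
G(3) = mex{0} = 1
G(4) = mex{1,0} = 2
G(5) = mex{2,1} = 0
G(6) = mex{0,0} = 1
G(7) = mex{1,1,0} = 2
G(8) = mex{2,2,1} = 0
G(9) = mex{0,0,0,0} = 1
G_A(9) = 1.
Heap B, S = {3, 4, 5, 6, 7}:
G(0) = 0
G(1) = mex{} = 0
G(2) = mex{} = 0
G(3) = mex{0} = 1
G(4) = mex{0,0} = 1
G(5) = mex{0,0,0} = 1
G(6) = mex{1,0,0,0} = 2
G(7) = mex{1,1,0,0,0} = 2
G(8) = mex{1,1,1,0,0} = 2
G(9) = mex{2,1,1,1,0} = 3
G(10) = mex{2,2,1,1,1} = 0
G(11) = mex{2,2,2,1,1} = 0
G(12) = mex{3,2,2,2,1} = 0
G(13) = mex{0,3,2,2,2} = 1
G(14) = mex{0,0,3,2,2} = 1
G(15) = mex{0,0,0,3,2} = 1
G(16) = mex{1,0,0,0,3} = 2
G(17) = mex{1,1,0,0,0} = 2
G(18) = mex{1,1,1,0,0} = 2
G(19) = mex{2,1,1,1,0} = 3
G(20) = mex{2,2,1,1,1} = 0
G(21) = mex{2,2,2,1,1} = 0
G(22) = mex{3,2,2,2,1} = 0
G(23) = mex{0,3,2,2,2} = 1
G(24) = mex{0,0,3,2,2} = 1
G(25) = mex{0,0,0,3,2} = 1
G(26) = mex{1,0,0,0,3} = 2
G_B(26) = 2.
Heap C, S = {1, 2, 7}:
n :  0  1  2  3  4  5  6  7  8  9 10 11 12 13 14 15 16 17 18 19 20 21 22 23 24
G :  0  1  2  0  1  2  0  1  2  0  1  2  0  1  2  0  1  2  0  1  2  0  1  2  0
G_C(24) = 0.
Combined Grundy value = 1 ⊕ 2 ⊕ 0 = 3.

3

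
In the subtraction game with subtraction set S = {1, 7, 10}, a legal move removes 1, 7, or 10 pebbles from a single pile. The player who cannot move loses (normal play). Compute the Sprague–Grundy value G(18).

1

G(0) = 0
G(1) = mex{0} = 1
G(2) = mex{1} = 0
G(3) = mex{0} = 1
G(4) = mex{1} = 0
G(5) = mex{0} = 1
G(6) = mex{1} = 0
G(7) = mex{0,0} = 1
G(8) = mex{1,1} = 0
G(9) = mex{0,0} = 1
G(10) = mex{1,1,0} = 2
G(11) = mex{2,0,1} = 3
G(12) = mex{3,1,0} = 2
G(13) = mex{2,0,1} = 3
G(14) = mex{3,1,0} = 2
G(15) = mex{2,0,1} = 3
G(16) = mex{3,1,0} = 2
G(17) = mex{2,2,1} = 0
G(18) = mex{0,3,0} = 1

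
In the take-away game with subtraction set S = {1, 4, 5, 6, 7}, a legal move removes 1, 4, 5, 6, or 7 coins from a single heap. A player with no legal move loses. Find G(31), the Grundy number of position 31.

G(0) = 0
G(1) = mex{0} = 1
G(2) = mex{1} = 0
G(3) = mex{0} = 1
G(4) = mex{1,0} = 2
G(5) = mex{2,1,0} = 3
G(6) = mex{3,0,1,0} = 2
G(7) = mex{2,1,0,1,0} = 3
G(8) = mex{3,2,1,0,1} = 4
G(9) = mex{4,3,2,1,0} = 5
G(10) = mex{5,2,3,2,1} = 0
G(11) = mex{0,3,2,3,2} = 1
G(12) = mex{1,4,3,2,3} = 0
G(13) = mex{0,5,4,3,2} = 1
G(14) = mex{1,0,5,4,3} = 2
G(15) = mex{2,1,0,5,4} = 3
G(16) = mex{3,0,1,0,5} = 2
G(17) = mex{2,1,0,1,0} = 3
G(18) = mex{3,2,1,0,1} = 4
G(19) = mex{4,3,2,1,0} = 5
G(20) = mex{5,2,3,2,1} = 0
G(21) = mex{0,3,2,3,2} = 1
G(22) = mex{1,4,3,2,3} = 0
G(23) = mex{0,5,4,3,2} = 1
G(24) = mex{1,0,5,4,3} = 2
G(25) = mex{2,1,0,5,4} = 3
G(26) = mex{3,0,1,0,5} = 2
G(27) = mex{2,1,0,1,0} = 3
G(28) = mex{3,2,1,0,1} = 4
G(29) = mex{4,3,2,1,0} = 5
G(30) = mex{5,2,3,2,1} = 0
G(31) = mex{0,3,2,3,2} = 1

1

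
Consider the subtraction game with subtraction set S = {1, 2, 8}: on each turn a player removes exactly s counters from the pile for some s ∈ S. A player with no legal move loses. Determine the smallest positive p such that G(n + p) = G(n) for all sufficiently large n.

n :  0  1  2  3  4  5  6  7  8  9 10 11 12 13 14
G :  0  1  2  0  1  2  0  1  2  0  1  2  0  1  2
G(n+3) = G(n) holds for n = 0,…,7 (a full window of length max(S) = 8), so the sequence is purely periodic with period 3.

3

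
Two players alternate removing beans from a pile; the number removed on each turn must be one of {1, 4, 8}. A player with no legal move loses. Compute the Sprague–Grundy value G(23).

2

n :  0  1  2  3  4  5  6  7  8  9 10 11 12 13 14 15 16 17 18 19 20 21 22 23
G :  0  1  0  1  2  0  1  0  1  2  3  2  0  1  0  1  2  0  1  0  1  2  3  2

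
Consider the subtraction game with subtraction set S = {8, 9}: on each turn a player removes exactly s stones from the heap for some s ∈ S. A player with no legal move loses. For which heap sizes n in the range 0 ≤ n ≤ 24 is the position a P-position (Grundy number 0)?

0, 1, 2, 3, 4, 5, 6, 7, 17, 18, 19, 20, 21, 22, 23, 24

n :  0  1  2  3  4  5  6  7  8  9 10 11 12 13 14 15 16 17 18 19 20 21 22 23 24
G :  0  0  0  0  0  0  0  0  1  1  1  1  1  1  1  1  2  0  0  0  0  0  0  0  0
P-positions are exactly the n with G(n) = 0.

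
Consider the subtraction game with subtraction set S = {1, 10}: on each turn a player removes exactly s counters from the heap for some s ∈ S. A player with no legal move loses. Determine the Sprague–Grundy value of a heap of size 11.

n :  0  1  2  3  4  5  6  7  8  9 10 11
G :  0  1  0  1  0  1  0  1  0  1  2  0

0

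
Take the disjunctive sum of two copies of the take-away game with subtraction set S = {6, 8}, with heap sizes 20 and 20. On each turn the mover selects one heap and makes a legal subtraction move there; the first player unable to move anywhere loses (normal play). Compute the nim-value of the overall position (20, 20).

All heaps use S = {6, 8}:
G(0) = 0
G(1) = mex{} = 0
G(2) = mex{} = 0
G(3) = mex{} = 0
G(4) = mex{} = 0
G(5) = mex{} = 0
G(6) = mex{0} = 1
G(7) = mex{0} = 1
G(8) = mex{0,0} = 1
G(9) = mex{0,0} = 1
G(10) = mex{0,0} = 1
G(11) = mex{0,0} = 1
G(12) = mex{1,0} = 2
G(13) = mex{1,0} = 2
G(14) = mex{1,1} = 0
G(15) = mex{1,1} = 0
G(16) = mex{1,1} = 0
G(17) = mex{1,1} = 0
G(18) = mex{2,1} = 0
G(19) = mex{2,1} = 0
G(20) = mex{0,2} = 1
Heap A: G(20) = 1.
Heap B: G(20) = 1.
Combined Grundy value = 1 ⊕ 1 = 0.

0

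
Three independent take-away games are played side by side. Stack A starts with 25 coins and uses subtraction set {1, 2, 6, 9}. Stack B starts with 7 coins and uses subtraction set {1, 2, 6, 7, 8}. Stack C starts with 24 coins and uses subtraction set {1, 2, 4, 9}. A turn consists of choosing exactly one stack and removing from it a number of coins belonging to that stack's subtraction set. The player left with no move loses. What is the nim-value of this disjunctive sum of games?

Stack A, S = {1, 2, 6, 9}:
G(0) = 0
G(1) = mex{0} = 1
G(2) = mex{1,0} = 2
G(3) = mex{2,1} = 0
G(4) = mex{0,2} = 1
G(5) = mex{1,0} = 2
G(6) = mex{2,1,0} = 3
G(7) = mex{3,2,1} = 0
G(8) = mex{0,3,2} = 1
G(9) = mex{1,0,0,0} = 2
G(10) = mex{2,1,1,1} = 0
G(11) = mex{0,2,2,2} = 1
G(12) = mex{1,0,3,0} = 2
G(13) = mex{2,1,0,1} = 3
G(14) = mex{3,2,1,2} = 0
G(15) = mex{0,3,2,3} = 1
G(16) = mex{1,0,0,0} = 2
G(17) = mex{2,1,1,1} = 0
G(18) = mex{0,2,2,2} = 1
G(19) = mex{1,0,3,0} = 2
G(20) = mex{2,1,0,1} = 3
G(21) = mex{3,2,1,2} = 0
G(22) = mex{0,3,2,3} = 1
G(23) = mex{1,0,0,0} = 2
G(24) = mex{2,1,1,1} = 0
G(25) = mex{0,2,2,2} = 1
G_A(25) = 1.
Stack B, S = {1, 2, 6, 7, 8}:
n : 0 1 2 3 4 5 6 7
G : 0 1 2 0 1 2 3 4
G_B(7) = 4.
Stack C, S = {1, 2, 4, 9}:
n :  0  1  2  3  4  5  6  7  8  9 10 11 12 13 14 15 16 17 18 19 20 21 22 23 24
G :  0  1  2  0  1  2  0  1  2  3  4  0  1  2  0  1  2  0  1  2  3  4  0  1  2
G_C(24) = 2.
Combined Grundy value = 1 ⊕ 4 ⊕ 2 = 7.

7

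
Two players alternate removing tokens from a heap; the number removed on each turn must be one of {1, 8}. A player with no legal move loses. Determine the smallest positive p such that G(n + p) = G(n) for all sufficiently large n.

n :  0  1  2  3  4  5  6  7  8  9 10 11 12 13 14 15 16 17 18 19
G :  0  1  0  1  0  1  0  1  2  0  1  0  1  0  1  0  1  2  0  1
G(n+9) = G(n) holds for n = 0,…,7 (a full window of length max(S) = 8), so the sequence is purely periodic with period 9.

9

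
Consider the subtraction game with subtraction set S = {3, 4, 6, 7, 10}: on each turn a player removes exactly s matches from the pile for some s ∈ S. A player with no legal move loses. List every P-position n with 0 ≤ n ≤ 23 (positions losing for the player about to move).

n :  0  1  2  3  4  5  6  7  8  9 10 11 12 13 14 15 16 17 18 19 20 21 22 23
G :  0  0  0  1  1  1  2  2  2  3  3  3  4  0  0  0  1  1  1  2  2  2  3  3
P-positions are exactly the n with G(n) = 0.

0, 1, 2, 13, 14, 15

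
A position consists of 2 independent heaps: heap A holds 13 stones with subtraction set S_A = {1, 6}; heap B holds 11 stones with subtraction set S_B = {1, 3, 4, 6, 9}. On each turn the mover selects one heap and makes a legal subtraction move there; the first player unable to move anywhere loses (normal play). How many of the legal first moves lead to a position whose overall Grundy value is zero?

Heap A, S = {1, 6}:
G(0) = 0
G(1) = mex{0} = 1
G(2) = mex{1} = 0
G(3) = mex{0} = 1
G(4) = mex{1} = 0
G(5) = mex{0} = 1
G(6) = mex{1,0} = 2
G(7) = mex{2,1} = 0
G(8) = mex{0,0} = 1
G(9) = mex{1,1} = 0
G(10) = mex{0,0} = 1
G(11) = mex{1,1} = 0
G(12) = mex{0,2} = 1
G(13) = mex{1,0} = 2
G_A(13) = 2.
Heap B, S = {1, 3, 4, 6, 9}:
G(0) = 0
G(1) = mex{0} = 1
G(2) = mex{1} = 0
G(3) = mex{0,0} = 1
G(4) = mex{1,1,0} = 2
G(5) = mex{2,0,1} = 3
G(6) = mex{3,1,0,0} = 2
G(7) = mex{2,2,1,1} = 0
G(8) = mex{0,3,2,0} = 1
G(9) = mex{1,2,3,1,0} = 4
G(10) = mex{4,0,2,2,1} = 3
G(11) = mex{3,1,0,3,0} = 2
G_B(11) = 2.
Combined Grundy value = 2 ⊕ 2 = 0.
A winning move leaves total XOR = 0, i.e. changes one component's Grundy value g to g ⊕ X where X is the current total.
Heap A: target g' = 2⊕0 = 2, but every legal move changes the Grundy value (mex property), so 0 moves.
Heap B: target g' = 2⊕0 = 2, but every legal move changes the Grundy value (mex property), so 0 moves.

0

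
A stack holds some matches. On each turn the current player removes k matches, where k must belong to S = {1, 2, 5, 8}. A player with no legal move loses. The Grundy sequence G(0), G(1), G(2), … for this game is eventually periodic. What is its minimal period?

3

n :  0  1  2  3  4  5  6  7  8  9 10 11 12 13 14
G :  0  1  2  0  1  2  0  1  2  0  1  2  0  1  2
G(n+3) = G(n) holds for n = 0,…,7 (a full window of length max(S) = 8), so the sequence is purely periodic with period 3.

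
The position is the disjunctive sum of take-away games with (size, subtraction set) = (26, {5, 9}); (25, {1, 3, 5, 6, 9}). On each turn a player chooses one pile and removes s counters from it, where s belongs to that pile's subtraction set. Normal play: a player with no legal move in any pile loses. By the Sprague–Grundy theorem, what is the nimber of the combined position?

3

Pile A, S = {5, 9}:
n :  0  1  2  3  4  5  6  7  8  9 10 11 12 13 14 15 16 17 18 19 20 21 22 23 24 25 26
G :  0  0  0  0  0  1  1  1  1  1  2  2  2  2  0  0  0  0  0  1  1  1  1  1  2  2  2
G_A(26) = 2.
Pile B, S = {1, 3, 5, 6, 9}:
n :  0  1  2  3  4  5  6  7  8  9 10 11 12 13 14 15 16 17 18 19 20 21 22 23 24 25
G :  0  1  0  1  0  1  2  3  2  3  2  3  0  1  0  1  0  1  2  3  2  3  2  3  0  1
G_B(25) = 1.
Combined Grundy value = 2 ⊕ 1 = 3.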